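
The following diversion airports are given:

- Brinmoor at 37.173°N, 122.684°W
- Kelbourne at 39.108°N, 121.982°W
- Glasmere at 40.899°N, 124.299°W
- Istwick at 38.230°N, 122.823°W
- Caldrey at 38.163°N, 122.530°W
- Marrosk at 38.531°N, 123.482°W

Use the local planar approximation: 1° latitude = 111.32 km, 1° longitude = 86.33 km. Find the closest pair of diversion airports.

Istwick and Caldrey

Pairwise distances:
Brinmoor–Kelbourne: √((1.935·111.32)² + (0.702·86.33)²) = √(46398.96938 + 3672.80361) = 223.767 km
Brinmoor–Glasmere: √((3.726·111.32)² + (-1.615·86.33)²) = √(172041.05474 + 19438.75899) = 437.584 km
Brinmoor–Istwick: √((1.057·111.32)² + (-0.139·86.33)²) = √(13845.10870 + 143.99688) = 118.276 km
Brinmoor–Caldrey: √((0.990·111.32)² + (0.154·86.33)²) = √(12145.53877 + 176.75224) = 111.006 km
Brinmoor–Marrosk: √((1.358·111.32)² + (-0.798·86.33)²) = √(22853.14290 + 4746.01673) = 166.130 km
Kelbourne–Glasmere: √((1.791·111.32)² + (-2.317·86.33)²) = √(39750.03973 + 40010.64471) = 282.419 km
Kelbourne–Istwick: √((-0.878·111.32)² + (-0.841·86.33)²) = √(9552.90430 + 5271.27257) = 121.755 km
Kelbourne–Caldrey: √((-0.945·111.32)² + (-0.548·86.33)²) = √(11066.49297 + 2238.12634) = 115.346 km
Kelbourne–Marrosk: √((-0.577·111.32)² + (-1.500·86.33)²) = √(4125.70358 + 16768.95503) = 144.550 km
Glasmere–Istwick: √((-2.669·111.32)² + (1.476·86.33)²) = √(88276.18231 + 16236.64132) = 323.284 km
Glasmere–Caldrey: √((-2.736·111.32)² + (1.769·86.33)²) = √(92763.81080 + 23322.71727) = 340.715 km
Glasmere–Marrosk: √((-2.368·111.32)² + (0.817·86.33)²) = √(69487.99671 + 4974.70801) = 272.879 km
Istwick–Caldrey: √((-0.067·111.32)² + (0.293·86.33)²) = √(55.62833 + 639.82134) = 26.371 km
Istwick–Marrosk: √((0.301·111.32)² + (-0.659·86.33)²) = √(1122.74049 + 3236.63936) = 66.026 km
Caldrey–Marrosk: √((0.368·111.32)² + (-0.952·86.33)²) = √(1678.19349 + 6754.56490) = 91.830 km
Closest pair: Istwick–Caldrey at 26.371 km.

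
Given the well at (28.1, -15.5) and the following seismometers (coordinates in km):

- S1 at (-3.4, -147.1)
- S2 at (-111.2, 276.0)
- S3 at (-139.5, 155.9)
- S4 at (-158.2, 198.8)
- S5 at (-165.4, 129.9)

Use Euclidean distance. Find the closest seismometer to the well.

Distances from (28.1, -15.5):
S1: 135.3 km
S2: 323.1 km
S3: 239.7 km
S4: 284.0 km
S5: 242.0 km
Minimum: S1 at 135.3 km.

S1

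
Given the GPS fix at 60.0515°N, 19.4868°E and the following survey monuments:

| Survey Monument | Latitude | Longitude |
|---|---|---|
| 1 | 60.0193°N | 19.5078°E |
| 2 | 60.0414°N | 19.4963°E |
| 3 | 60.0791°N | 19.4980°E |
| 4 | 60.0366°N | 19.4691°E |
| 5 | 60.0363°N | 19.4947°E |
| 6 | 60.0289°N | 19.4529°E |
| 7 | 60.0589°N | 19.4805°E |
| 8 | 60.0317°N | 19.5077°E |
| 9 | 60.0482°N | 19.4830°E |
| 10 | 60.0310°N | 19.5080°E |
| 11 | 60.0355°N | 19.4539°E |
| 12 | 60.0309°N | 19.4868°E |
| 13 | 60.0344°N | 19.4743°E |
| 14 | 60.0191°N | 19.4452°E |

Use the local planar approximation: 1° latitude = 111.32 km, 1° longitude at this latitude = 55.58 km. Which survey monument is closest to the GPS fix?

Distances from 60.0515°N, 19.4868°E:
1: 3.7697 km
2: 1.2421 km
3: 3.1349 km
4: 1.9285 km
5: 1.7481 km
6: 3.1432 km
7: 0.8951 km
8: 2.4915 km
9: 0.4237 km
10: 2.5683 km
11: 2.5527 km
12: 2.2932 km
13: 2.0264 km
14: 4.2842 km
Minimum: 9 at 0.4237 km.

9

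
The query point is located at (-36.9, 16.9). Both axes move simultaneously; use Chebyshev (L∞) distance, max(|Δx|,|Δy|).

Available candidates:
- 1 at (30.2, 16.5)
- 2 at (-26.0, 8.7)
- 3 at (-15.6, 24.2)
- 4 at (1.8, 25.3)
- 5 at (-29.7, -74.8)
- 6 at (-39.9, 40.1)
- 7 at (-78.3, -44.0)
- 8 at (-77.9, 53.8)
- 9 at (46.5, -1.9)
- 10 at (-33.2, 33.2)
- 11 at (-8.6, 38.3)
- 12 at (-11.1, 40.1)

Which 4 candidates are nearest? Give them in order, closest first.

2, 10, 3, 6

Distances from (-36.9, 16.9):
1: 67.1
2: 10.9
3: 21.3
4: 38.7
5: 91.7
6: 23.2
7: 60.9
8: 41.0
9: 83.4
10: 16.3
11: 28.3
12: 25.8
Sorted: 2 (10.9) < 10 (16.3) < 3 (21.3) < 6 (23.2) < 12 (25.8) < 11 (28.3) < …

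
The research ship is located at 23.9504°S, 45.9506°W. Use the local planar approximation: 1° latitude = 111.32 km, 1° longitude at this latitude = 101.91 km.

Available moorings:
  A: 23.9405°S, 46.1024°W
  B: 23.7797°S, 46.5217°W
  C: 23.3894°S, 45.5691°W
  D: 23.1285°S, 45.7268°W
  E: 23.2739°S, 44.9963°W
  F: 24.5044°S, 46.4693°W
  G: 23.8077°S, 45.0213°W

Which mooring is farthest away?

Distances from 23.9504°S, 45.9506°W:
A: 15.5091 km
B: 61.2244 km
C: 73.5637 km
D: 94.2938 km
E: 123.0016 km
F: 81.2256 km
G: 96.0280 km
Maximum: E at 123.0016 km.

E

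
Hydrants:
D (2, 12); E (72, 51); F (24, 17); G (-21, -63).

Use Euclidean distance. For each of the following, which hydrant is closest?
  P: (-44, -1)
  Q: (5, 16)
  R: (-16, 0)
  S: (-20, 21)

P at (-44, -1):
  D: 47.8
  E: 127.1
  F: 70.3
  G: 66.1
  → nearest: D (47.8)
Q at (5, 16):
  D: 5.0
  E: 75.6
  F: 19.0
  G: 83.2
  → nearest: D (5.0)
R at (-16, 0):
  D: 21.6
  E: 101.7
  F: 43.5
  G: 63.2
  → nearest: D (21.6)
S at (-20, 21):
  D: 23.8
  E: 96.8
  F: 44.2
  G: 84.0
  → nearest: D (23.8)

P→D; Q→D; R→D; S→D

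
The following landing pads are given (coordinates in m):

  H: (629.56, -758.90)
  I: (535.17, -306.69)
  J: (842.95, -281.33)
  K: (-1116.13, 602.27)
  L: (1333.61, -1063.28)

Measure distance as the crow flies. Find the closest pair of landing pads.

I and J

Pairwise distances:
I–J: 308.82 m
H–I: 461.96 m
H–J: 523.08 m
H–L: 767.03 m
J–L: 923.14 m
I–L: 1099.97 m
I–K: 1884.94 m
J–K: 2149.13 m
H–K: 2213.64 m
K–L: 2962.31 m
Closest pair: I–J at 308.82 m.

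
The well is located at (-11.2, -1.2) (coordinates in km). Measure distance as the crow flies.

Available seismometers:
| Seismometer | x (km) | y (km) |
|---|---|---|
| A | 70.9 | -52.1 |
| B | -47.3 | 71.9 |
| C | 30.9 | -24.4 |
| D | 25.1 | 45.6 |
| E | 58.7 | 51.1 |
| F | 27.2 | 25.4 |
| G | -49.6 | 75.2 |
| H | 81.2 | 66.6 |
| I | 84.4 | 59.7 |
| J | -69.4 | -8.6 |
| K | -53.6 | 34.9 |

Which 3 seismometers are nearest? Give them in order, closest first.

F, C, K

Distances from (-11.2, -1.2):
A: 96.6 km
B: 81.5 km
C: 48.1 km
D: 59.2 km
E: 87.3 km
F: 46.7 km
G: 85.5 km
H: 114.6 km
I: 113.3 km
J: 58.7 km
K: 55.7 km
Sorted: F (46.7 km) < C (48.1 km) < K (55.7 km) < J (58.7 km) < D (59.2 km) < …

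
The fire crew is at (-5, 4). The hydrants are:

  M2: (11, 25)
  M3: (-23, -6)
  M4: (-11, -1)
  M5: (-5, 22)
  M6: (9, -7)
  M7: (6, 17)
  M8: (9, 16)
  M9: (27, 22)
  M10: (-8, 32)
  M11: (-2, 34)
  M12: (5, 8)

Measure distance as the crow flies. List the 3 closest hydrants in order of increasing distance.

M4, M12, M7

Distances from (-5, 4):
M2: √((16)² + (21)²) = √(256.000 + 441.000) = 26.4
M3: √((-18)² + (-10)²) = √(324.000 + 100.000) = 20.6
M4: √((-6)² + (-5)²) = √(36.000 + 25.000) = 7.8
M5: √((0)² + (18)²) = √(0.000 + 324.000) = 18.0
M6: √((14)² + (-11)²) = √(196.000 + 121.000) = 17.8
M7: √((11)² + (13)²) = √(121.000 + 169.000) = 17.0
M8: √((14)² + (12)²) = √(196.000 + 144.000) = 18.4
M9: √((32)² + (18)²) = √(1024.000 + 324.000) = 36.7
M10: √((-3)² + (28)²) = √(9.000 + 784.000) = 28.2
M11: √((3)² + (30)²) = √(9.000 + 900.000) = 30.1
M12: √((10)² + (4)²) = √(100.000 + 16.000) = 10.8
Sorted: M4 (7.8) < M12 (10.8) < M7 (17.0) < M6 (17.8) < M5 (18.0) < …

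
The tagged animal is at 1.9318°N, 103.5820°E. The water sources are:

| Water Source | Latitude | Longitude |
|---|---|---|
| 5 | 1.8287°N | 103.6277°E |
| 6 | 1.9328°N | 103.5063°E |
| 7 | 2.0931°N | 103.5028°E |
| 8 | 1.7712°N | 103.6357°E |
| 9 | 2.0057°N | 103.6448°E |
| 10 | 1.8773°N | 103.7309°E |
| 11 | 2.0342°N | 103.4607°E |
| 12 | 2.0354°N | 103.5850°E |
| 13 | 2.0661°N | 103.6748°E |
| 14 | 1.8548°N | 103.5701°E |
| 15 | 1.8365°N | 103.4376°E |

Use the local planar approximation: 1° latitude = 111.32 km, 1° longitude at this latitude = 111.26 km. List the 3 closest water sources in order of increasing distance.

Distances from 1.9318°N, 103.5820°E:
5: 12.5530 km
6: 8.4231 km
7: 20.0016 km
8: 18.8499 km
9: 10.7933 km
10: 17.6426 km
11: 17.6657 km
12: 11.5376 km
13: 18.1691 km
14: 8.6733 km
15: 19.2526 km
Sorted: 6 (8.4231 km) < 14 (8.6733 km) < 9 (10.7933 km) < 12 (11.5376 km) < 5 (12.5530 km) < …

6, 14, 9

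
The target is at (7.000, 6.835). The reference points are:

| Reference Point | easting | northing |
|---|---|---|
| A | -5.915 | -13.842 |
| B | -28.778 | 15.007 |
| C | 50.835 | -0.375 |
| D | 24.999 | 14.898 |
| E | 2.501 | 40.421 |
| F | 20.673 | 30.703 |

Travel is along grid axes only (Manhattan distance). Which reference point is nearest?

Distances from (7.000, 6.835):
A: |-12.915| + |-20.677| = 12.915 + 20.677 = 33.592
B: |-35.778| + |8.172| = 35.778 + 8.172 = 43.950
C: |43.835| + |-7.210| = 43.835 + 7.210 = 51.045
D: |17.999| + |8.063| = 17.999 + 8.063 = 26.062
E: |-4.499| + |33.586| = 4.499 + 33.586 = 38.085
F: |13.673| + |23.868| = 13.673 + 23.868 = 37.541
Minimum: D at 26.062.

D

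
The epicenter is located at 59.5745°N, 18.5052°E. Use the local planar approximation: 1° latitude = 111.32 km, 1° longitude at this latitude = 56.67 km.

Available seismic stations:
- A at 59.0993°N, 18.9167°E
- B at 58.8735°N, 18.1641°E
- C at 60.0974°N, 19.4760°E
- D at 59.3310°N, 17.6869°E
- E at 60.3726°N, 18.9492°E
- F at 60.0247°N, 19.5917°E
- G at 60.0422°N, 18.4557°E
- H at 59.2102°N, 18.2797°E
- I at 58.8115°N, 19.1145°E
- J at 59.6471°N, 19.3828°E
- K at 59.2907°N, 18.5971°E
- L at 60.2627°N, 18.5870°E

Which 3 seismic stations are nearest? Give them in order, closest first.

K, H, J

Distances from 59.5745°N, 18.5052°E:
A: 57.8113 km
B: 80.3938 km
C: 80.0936 km
D: 53.7142 km
E: 92.3387 km
F: 79.3898 km
G: 52.1399 km
H: 42.5197 km
I: 91.6874 km
J: 50.3860 km
K: 32.0190 km
L: 76.7505 km
Sorted: K (32.0190 km) < H (42.5197 km) < J (50.3860 km) < G (52.1399 km) < D (53.7142 km) < …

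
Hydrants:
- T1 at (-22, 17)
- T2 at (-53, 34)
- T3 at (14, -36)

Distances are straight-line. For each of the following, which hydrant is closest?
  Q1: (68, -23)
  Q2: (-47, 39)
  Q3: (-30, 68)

Q1 at (68, -23):
  T1: √((-90)² + (40)²) = √(8100.000 + 1600.000) = 98.5
  T2: √((-121)² + (57)²) = √(14641.000 + 3249.000) = 133.8
  T3: √((-54)² + (-13)²) = √(2916.000 + 169.000) = 55.5
  → nearest: T3 (55.5)
Q2 at (-47, 39):
  T1: √((25)² + (-22)²) = √(625.000 + 484.000) = 33.3
  T2: √((-6)² + (-5)²) = √(36.000 + 25.000) = 7.8
  T3: √((61)² + (-75)²) = √(3721.000 + 5625.000) = 96.7
  → nearest: T2 (7.8)
Q3 at (-30, 68):
  T1: √((8)² + (-51)²) = √(64.000 + 2601.000) = 51.6
  T2: √((-23)² + (-34)²) = √(529.000 + 1156.000) = 41.0
  T3: √((44)² + (-104)²) = √(1936.000 + 10816.000) = 112.9
  → nearest: T2 (41.0)

Q1→T3; Q2→T2; Q3→T2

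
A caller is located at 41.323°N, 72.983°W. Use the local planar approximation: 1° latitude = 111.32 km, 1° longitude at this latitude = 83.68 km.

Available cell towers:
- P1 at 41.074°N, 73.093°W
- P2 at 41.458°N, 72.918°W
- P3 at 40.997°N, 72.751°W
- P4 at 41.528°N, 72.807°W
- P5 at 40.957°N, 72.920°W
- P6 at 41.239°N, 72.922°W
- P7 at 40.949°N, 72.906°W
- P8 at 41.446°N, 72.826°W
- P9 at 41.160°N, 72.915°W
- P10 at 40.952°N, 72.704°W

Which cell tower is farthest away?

P10

Distances from 41.323°N, 72.983°W:
P1: √((-0.249·111.32)² + (-0.110·83.68)²) = √(768.32522 + 84.72834) = 29.207 km
P2: √((0.135·111.32)² + (0.065·83.68)²) = √(225.84680 + 29.58490) = 15.982 km
P3: √((-0.326·111.32)² + (0.232·83.68)²) = √(1316.98733 + 376.89408) = 41.157 km
P4: √((0.205·111.32)² + (0.176·83.68)²) = √(520.77978 + 216.90456) = 27.160 km
P5: √((-0.366·111.32)² + (0.063·83.68)²) = √(1660.00183 + 27.79230) = 41.083 km
P6: √((-0.084·111.32)² + (0.061·83.68)²) = √(87.43896 + 26.05572) = 10.653 km
P7: √((-0.374·111.32)² + (0.077·83.68)²) = √(1733.36331 + 41.51689) = 42.129 km
P8: √((0.123·111.32)² + (0.157·83.68)²) = √(187.48072 + 172.60074) = 18.976 km
P9: √((-0.163·111.32)² + (0.068·83.68)²) = √(329.24683 + 32.37883) = 19.016 km
P10: √((-0.371·111.32)² + (0.279·83.68)²) = √(1705.66687 + 545.06933) = 47.442 km
Maximum: P10 at 47.442 km.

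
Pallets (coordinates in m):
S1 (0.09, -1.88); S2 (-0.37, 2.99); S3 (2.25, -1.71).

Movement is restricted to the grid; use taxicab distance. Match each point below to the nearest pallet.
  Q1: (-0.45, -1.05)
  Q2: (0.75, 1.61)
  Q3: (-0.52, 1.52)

Q1 at (-0.45, -1.05):
  S1: 1.37 m
  S2: 4.12 m
  S3: 3.36 m
  → nearest: S1 (1.37 m)
Q2 at (0.75, 1.61):
  S1: 4.15 m
  S2: 2.50 m
  S3: 4.82 m
  → nearest: S2 (2.50 m)
Q3 at (-0.52, 1.52):
  S1: 4.01 m
  S2: 1.62 m
  S3: 6.00 m
  → nearest: S2 (1.62 m)

Q1→S1; Q2→S2; Q3→S2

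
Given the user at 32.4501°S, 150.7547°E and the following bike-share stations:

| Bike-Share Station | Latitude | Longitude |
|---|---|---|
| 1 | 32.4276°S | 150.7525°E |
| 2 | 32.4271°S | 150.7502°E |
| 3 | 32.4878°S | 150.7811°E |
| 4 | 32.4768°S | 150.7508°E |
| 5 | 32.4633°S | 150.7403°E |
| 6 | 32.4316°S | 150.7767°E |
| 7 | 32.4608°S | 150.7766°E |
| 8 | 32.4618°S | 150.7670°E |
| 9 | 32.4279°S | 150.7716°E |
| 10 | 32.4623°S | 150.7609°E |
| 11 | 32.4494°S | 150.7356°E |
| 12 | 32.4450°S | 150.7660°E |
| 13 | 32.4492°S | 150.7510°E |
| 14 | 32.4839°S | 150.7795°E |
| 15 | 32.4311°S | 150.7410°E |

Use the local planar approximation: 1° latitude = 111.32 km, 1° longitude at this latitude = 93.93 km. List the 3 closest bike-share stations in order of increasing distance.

Distances from 32.4501°S, 150.7547°E:
1: √((0.0225·111.32)² + (-0.0022·93.93)²) = √(6.273522 + 0.042703) = 2.5132 km
2: √((0.0230·111.32)² + (-0.0045·93.93)²) = √(6.555443 + 0.178663) = 2.5950 km
3: √((-0.0377·111.32)² + (0.0264·93.93)²) = √(17.612828 + 6.149170) = 4.8746 km
4: √((-0.0267·111.32)² + (-0.0039·93.93)²) = √(8.834234 + 0.134195) = 2.9947 km
5: √((-0.0132·111.32)² + (-0.0144·93.93)²) = √(2.159207 + 1.829505) = 1.9972 km
6: √((0.0185·111.32)² + (0.0220·93.93)²) = √(4.241211 + 4.270257) = 2.9174 km
7: √((-0.0107·111.32)² + (0.0219·93.93)²) = √(1.418776 + 4.231525) = 2.3770 km
8: √((-0.0117·111.32)² + (0.0123·93.93)²) = √(1.696360 + 1.334808) = 1.7410 km
9: √((0.0222·111.32)² + (0.0169·93.93)²) = √(6.107343 + 2.519893) = 2.9372 km
10: √((-0.0122·111.32)² + (0.0062·93.93)²) = √(1.844446 + 0.339150) = 1.4777 km
11: √((0.0007·111.32)² + (-0.0191·93.93)²) = √(0.006072 + 3.218662) = 1.7958 km
12: √((0.0051·111.32)² + (0.0113·93.93)²) = √(0.322320 + 1.126589) = 1.2037 km
13: √((0.0009·111.32)² + (-0.0037·93.93)²) = √(0.010038 + 0.120785) = 0.3617 km
14: √((-0.0338·111.32)² + (0.0248·93.93)²) = √(14.157279 + 5.426403) = 4.4253 km
15: √((0.0190·111.32)² + (-0.0137·93.93)²) = √(4.473563 + 1.655960) = 2.4758 km
Sorted: 13 (0.3617 km) < 12 (1.2037 km) < 10 (1.4777 km) < 8 (1.7410 km) < 11 (1.7958 km) < …

13, 12, 10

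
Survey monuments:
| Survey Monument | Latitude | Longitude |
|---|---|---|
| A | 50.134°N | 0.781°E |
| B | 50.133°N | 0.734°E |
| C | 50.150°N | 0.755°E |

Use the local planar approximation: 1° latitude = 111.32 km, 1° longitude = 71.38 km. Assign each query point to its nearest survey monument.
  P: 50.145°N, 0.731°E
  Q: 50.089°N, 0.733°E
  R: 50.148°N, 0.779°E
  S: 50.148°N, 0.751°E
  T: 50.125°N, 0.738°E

P→B; Q→B; R→A; S→C; T→B

P at 50.145°N, 0.731°E:
  A: 3.773 km
  B: 1.353 km
  C: 1.801 km
  → nearest: B (1.353 km)
Q at 50.089°N, 0.733°E:
  A: 6.069 km
  B: 4.899 km
  C: 6.970 km
  → nearest: B (4.899 km)
R at 50.148°N, 0.779°E:
  A: 1.565 km
  B: 3.620 km
  C: 1.728 km
  → nearest: A (1.565 km)
S at 50.148°N, 0.751°E:
  A: 2.648 km
  B: 2.064 km
  C: 0.362 km
  → nearest: C (0.362 km)
T at 50.125°N, 0.738°E:
  A: 3.229 km
  B: 0.935 km
  C: 3.036 km
  → nearest: B (0.935 km)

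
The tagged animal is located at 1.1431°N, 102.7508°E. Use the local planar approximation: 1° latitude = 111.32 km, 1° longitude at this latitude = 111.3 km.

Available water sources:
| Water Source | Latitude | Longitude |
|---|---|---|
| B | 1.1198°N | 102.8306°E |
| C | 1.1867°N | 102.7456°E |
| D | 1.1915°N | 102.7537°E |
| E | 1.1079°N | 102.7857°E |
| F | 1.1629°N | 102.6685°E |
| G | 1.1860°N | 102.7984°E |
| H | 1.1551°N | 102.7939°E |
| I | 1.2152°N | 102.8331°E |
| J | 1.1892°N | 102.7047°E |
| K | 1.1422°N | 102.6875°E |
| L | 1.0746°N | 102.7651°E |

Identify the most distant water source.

Distances from 1.1431°N, 102.7508°E:
B: 9.2527 km
C: 4.8879 km
D: 5.3975 km
E: 5.5175 km
F: 9.4214 km
G: 7.1326 km
H: 4.9796 km
I: 12.1789 km
J: 7.2569 km
K: 7.0460 km
L: 7.7897 km
Maximum: I at 12.1789 km.

I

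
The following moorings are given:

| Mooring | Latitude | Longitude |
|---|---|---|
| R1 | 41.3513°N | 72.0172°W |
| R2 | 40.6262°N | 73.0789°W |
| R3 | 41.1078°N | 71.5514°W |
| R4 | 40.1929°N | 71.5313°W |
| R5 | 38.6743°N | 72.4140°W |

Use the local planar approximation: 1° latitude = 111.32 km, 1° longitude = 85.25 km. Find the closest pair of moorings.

R1 and R3

Pairwise distances:
R1–R3: 48.0791 km
R3–R4: 101.8611 km
R1–R2: 121.2743 km
R1–R4: 135.4428 km
R2–R4: 140.4738 km
R2–R3: 140.8237 km
R4–R5: 185.0424 km
R2–R5: 224.5572 km
R3–R5: 280.7008 km
R1–R5: 299.9174 km
Closest pair: R1–R3 at 48.0791 km.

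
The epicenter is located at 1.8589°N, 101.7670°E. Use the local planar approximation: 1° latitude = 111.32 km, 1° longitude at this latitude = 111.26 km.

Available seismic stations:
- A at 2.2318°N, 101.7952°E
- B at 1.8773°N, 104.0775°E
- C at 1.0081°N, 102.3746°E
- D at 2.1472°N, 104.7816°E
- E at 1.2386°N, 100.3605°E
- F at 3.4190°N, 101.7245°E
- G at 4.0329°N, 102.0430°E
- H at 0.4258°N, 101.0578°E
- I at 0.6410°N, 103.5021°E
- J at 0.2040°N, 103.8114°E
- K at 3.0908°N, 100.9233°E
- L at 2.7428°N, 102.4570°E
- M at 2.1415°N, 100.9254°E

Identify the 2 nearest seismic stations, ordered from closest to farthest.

A, M

Distances from 1.8589°N, 101.7670°E:
A: √((0.3729·111.32)² + (0.0282·111.26)²) = √(1723.182050 + 9.844107) = 41.6296 km
B: √((0.0184·111.32)² + (2.3105·111.26)²) = √(4.195484 + 66083.046606) = 257.0744 km
C: √((-0.8508·111.32)² + (0.6076·111.26)²) = √(8970.184129 + 4569.973078) = 116.3622 km
D: √((0.2883·111.32)² + (3.0146·111.26)²) = √(1029.996337 + 112496.108856) = 336.9364 km
E: √((-0.6203·111.32)² + (-1.4065·111.26)²) = √(4768.150531 + 24488.240634) = 171.0450 km
F: √((1.5601·111.32)² + (-0.0425·111.26)²) = √(30161.384217 + 22.359185) = 173.7347 km
G: √((2.1740·111.32)² + (0.2760·111.26)²) = √(58568.685214 + 942.966524) = 243.9501 km
H: √((-1.4331·111.32)² + (-0.7092·111.26)²) = √(25450.679817 + 6226.092449) = 177.9797 km
I: √((-1.2179·111.32)² + (1.7351·111.26)²) = √(18381.022060 + 37267.231466) = 235.8988 km
J: √((-1.6549·111.32)² + (2.0444·111.26)²) = √(33938.286162 + 51738.026124) = 292.7052 km
K: √((1.2319·111.32)² + (-0.8437·111.26)²) = √(18806.037846 + 8811.588540) = 166.1855 km
L: √((0.8839·111.32)² + (0.6900·111.26)²) = √(9681.723224 + 5893.540776) = 124.8009 km
M: √((0.2826·111.32)² + (-0.8416·111.26)²) = √(989.670694 + 8767.778401) = 98.7798 km
Sorted: A (41.6296 km) < M (98.7798 km) < C (116.3622 km) < L (124.8009 km) < …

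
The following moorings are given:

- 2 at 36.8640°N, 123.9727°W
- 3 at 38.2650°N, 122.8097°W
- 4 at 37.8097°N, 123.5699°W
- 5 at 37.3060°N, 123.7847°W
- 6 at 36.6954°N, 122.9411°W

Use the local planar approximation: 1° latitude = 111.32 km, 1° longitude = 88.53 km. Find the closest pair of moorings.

2 and 5

Pairwise distances:
2–3: 186.8800 km
2–4: 111.1509 km
2–5: 51.9422 km
2–6: 93.2361 km
3–4: 84.2510 km
3–5: 137.2858 km
3–6: 175.1147 km
4–5: 59.2087 km
4–6: 135.9624 km
5–6: 100.9845 km
Closest pair: 2–5 at 51.9422 km.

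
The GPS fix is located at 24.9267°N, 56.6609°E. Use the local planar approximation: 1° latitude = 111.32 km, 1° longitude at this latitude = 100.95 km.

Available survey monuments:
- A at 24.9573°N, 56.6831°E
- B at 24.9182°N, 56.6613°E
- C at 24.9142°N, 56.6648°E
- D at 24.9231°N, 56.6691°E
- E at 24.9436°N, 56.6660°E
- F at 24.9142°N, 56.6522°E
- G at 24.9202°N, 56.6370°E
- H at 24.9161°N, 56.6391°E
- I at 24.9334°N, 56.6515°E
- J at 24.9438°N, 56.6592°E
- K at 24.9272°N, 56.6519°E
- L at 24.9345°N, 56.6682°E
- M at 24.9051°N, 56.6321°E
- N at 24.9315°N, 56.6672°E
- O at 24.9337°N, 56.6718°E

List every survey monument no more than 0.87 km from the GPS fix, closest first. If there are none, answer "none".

N

Distances from 24.9267°N, 56.6609°E:
A: √((0.0306·111.32)² + (0.0222·100.95)²) = √(11.603506 + 5.022484) = 4.0775 km
B: √((-0.0085·111.32)² + (0.0004·100.95)²) = √(0.895332 + 0.001631) = 0.9471 km
C: √((-0.0125·111.32)² + (0.0039·100.95)²) = √(1.936272 + 0.155004) = 1.4461 km
D: √((-0.0036·111.32)² + (0.0082·100.95)²) = √(0.160602 + 0.685236) = 0.9197 km
E: √((0.0169·111.32)² + (0.0051·100.95)²) = √(3.539320 + 0.265065) = 1.9505 km
F: √((-0.0125·111.32)² + (-0.0087·100.95)²) = √(1.936272 + 0.771349) = 1.6455 km
G: √((-0.0065·111.32)² + (-0.0239·100.95)²) = √(0.523568 + 5.821145) = 2.5189 km
H: √((-0.0106·111.32)² + (-0.0218·100.95)²) = √(1.392381 + 4.843125) = 2.4971 km
I: √((0.0067·111.32)² + (-0.0094·100.95)²) = √(0.556283 + 0.900468) = 1.2070 km
J: √((0.0171·111.32)² + (-0.0017·100.95)²) = √(3.623586 + 0.029452) = 1.9113 km
K: √((0.0005·111.32)² + (-0.0090·100.95)²) = √(0.003098 + 0.825463) = 0.9103 km
L: √((0.0078·111.32)² + (0.0073·100.95)²) = √(0.753938 + 0.543073) = 1.1389 km
M: √((-0.0216·111.32)² + (-0.0288·100.95)²) = √(5.781678 + 8.452742) = 3.7729 km
N: √((0.0048·111.32)² + (0.0063·100.95)²) = √(0.285515 + 0.404477) = 0.8307 km
O: √((0.0070·111.32)² + (0.0109·100.95)²) = √(0.607215 + 1.210781) = 1.3483 km
Threshold 0.87 km: N (0.8307 km) is within range.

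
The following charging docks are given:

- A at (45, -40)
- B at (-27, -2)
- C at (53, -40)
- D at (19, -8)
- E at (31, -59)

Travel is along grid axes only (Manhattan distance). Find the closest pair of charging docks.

Pairwise distances:
A–B: |-72| + |38| = 72 + 38 = 110
A–C: |8| + |0| = 8 + 0 = 8
A–D: |-26| + |32| = 26 + 32 = 58
A–E: |-14| + |-19| = 14 + 19 = 33
B–C: |80| + |-38| = 80 + 38 = 118
B–D: |46| + |-6| = 46 + 6 = 52
B–E: |58| + |-57| = 58 + 57 = 115
C–D: |-34| + |32| = 34 + 32 = 66
C–E: |-22| + |-19| = 22 + 19 = 41
D–E: |12| + |-51| = 12 + 51 = 63
Closest pair: A–C at 8.

A and C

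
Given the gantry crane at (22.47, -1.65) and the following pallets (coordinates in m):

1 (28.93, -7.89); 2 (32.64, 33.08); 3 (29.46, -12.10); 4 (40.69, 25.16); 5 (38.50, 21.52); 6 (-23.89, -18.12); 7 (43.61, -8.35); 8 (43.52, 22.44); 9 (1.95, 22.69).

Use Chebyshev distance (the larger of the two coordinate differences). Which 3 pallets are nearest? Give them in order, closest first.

Distances from (22.47, -1.65):
1: max(|6.46|, |-6.24|) = 6.46 m
2: max(|10.17|, |34.73|) = 34.73 m
3: max(|6.99|, |-10.45|) = 10.45 m
4: max(|18.22|, |26.81|) = 26.81 m
5: max(|16.03|, |23.17|) = 23.17 m
6: max(|-46.36|, |-16.47|) = 46.36 m
7: max(|21.14|, |-6.70|) = 21.14 m
8: max(|21.05|, |24.09|) = 24.09 m
9: max(|-20.52|, |24.34|) = 24.34 m
Sorted: 1 (6.46 m) < 3 (10.45 m) < 7 (21.14 m) < 5 (23.17 m) < 8 (24.09 m) < …

1, 3, 7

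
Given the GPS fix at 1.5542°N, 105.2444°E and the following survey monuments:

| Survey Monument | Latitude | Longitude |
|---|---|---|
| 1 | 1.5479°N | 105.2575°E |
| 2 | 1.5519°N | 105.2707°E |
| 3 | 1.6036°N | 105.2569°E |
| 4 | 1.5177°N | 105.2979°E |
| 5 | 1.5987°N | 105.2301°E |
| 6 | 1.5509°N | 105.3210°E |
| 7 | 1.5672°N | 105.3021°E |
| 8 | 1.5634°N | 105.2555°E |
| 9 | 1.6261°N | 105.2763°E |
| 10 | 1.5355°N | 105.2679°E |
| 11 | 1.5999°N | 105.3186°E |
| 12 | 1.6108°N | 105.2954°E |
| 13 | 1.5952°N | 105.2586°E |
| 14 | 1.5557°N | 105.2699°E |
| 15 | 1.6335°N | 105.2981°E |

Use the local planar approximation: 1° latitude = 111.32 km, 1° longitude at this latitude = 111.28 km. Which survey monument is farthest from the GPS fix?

15

Distances from 1.5542°N, 105.2444°E:
1: 1.6177 km
2: 2.9378 km
3: 5.6724 km
4: 7.2079 km
5: 5.2031 km
6: 8.5320 km
7: 6.5819 km
8: 1.6046 km
9: 8.7558 km
10: 3.3425 km
11: 9.6984 km
12: 8.4798 km
13: 4.8299 km
14: 2.8425 km
15: 10.6601 km
Maximum: 15 at 10.6601 km.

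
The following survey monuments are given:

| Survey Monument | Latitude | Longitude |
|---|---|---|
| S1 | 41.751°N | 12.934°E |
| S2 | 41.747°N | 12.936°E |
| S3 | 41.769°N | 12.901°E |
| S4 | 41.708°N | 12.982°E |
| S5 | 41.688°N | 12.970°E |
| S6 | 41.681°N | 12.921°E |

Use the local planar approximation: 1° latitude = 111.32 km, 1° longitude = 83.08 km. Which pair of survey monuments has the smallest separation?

S1 and S2

Pairwise distances:
S1–S2: 0.475 km
S4–S5: 2.439 km
S1–S3: 3.396 km
S2–S3: 3.802 km
S5–S6: 4.145 km
S2–S4: 5.784 km
S4–S6: 5.892 km
S1–S4: 6.230 km
S2–S5: 7.150 km
S2–S6: 7.452 km
S1–S5: 7.624 km
S1–S6: 7.867 km
S3–S4: 9.560 km
S3–S6: 9.936 km
S3–S5: 10.685 km
Closest pair: S1–S2 at 0.475 km.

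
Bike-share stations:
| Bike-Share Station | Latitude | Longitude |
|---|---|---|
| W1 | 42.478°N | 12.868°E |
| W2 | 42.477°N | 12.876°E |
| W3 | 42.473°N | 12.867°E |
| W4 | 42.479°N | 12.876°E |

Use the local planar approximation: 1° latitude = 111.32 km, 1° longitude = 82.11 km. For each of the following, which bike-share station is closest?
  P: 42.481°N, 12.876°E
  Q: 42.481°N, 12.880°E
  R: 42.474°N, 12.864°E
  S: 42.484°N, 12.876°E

P at 42.481°N, 12.876°E:
  W1: 0.736899 km
  W2: 0.445280 km
  W3: 1.157240 km
  W4: 0.222640 km
  → nearest: W4 (0.222640 km)
Q at 42.481°N, 12.880°E:
  W1: 1.040377 km
  W2: 0.553306 km
  W3: 1.390145 km
  W4: 0.396789 km
  → nearest: W4 (0.396789 km)
R at 42.474°N, 12.864°E:
  W1: 0.553306 km
  W2: 1.040377 km
  W3: 0.270316 km
  W4: 1.131662 km
  → nearest: W3 (0.270316 km)
S at 42.484°N, 12.876°E:
  W1: 0.936808 km
  W2: 0.779240 km
  W3: 1.430229 km
  W4: 0.556600 km
  → nearest: W4 (0.556600 km)

P→W4; Q→W4; R→W3; S→W4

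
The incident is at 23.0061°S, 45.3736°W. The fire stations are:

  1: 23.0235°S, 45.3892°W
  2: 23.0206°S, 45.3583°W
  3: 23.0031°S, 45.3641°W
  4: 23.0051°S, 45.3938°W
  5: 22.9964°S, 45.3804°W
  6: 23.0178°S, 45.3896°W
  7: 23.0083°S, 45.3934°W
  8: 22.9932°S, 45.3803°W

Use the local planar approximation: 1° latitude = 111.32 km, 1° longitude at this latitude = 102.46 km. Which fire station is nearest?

3

Distances from 23.0061°S, 45.3736°W:
1: √((-0.0174·111.32)² + (-0.0156·102.46)²) = √(3.751845 + 2.554806) = 2.5113 km
2: √((-0.0145·111.32)² + (0.0153·102.46)²) = √(2.605448 + 2.457489) = 2.2501 km
3: √((0.0030·111.32)² + (0.0095·102.46)²) = √(0.111529 + 0.947449) = 1.0291 km
4: √((0.0010·111.32)² + (-0.0202·102.46)²) = √(0.012392 + 4.283625) = 2.0727 km
5: √((0.0097·111.32)² + (-0.0068·102.46)²) = √(1.165977 + 0.485430) = 1.2851 km
6: √((-0.0117·111.32)² + (-0.0160·102.46)²) = √(1.696360 + 2.687501) = 2.0938 km
7: √((-0.0022·111.32)² + (-0.0198·102.46)²) = √(0.059978 + 4.115656) = 2.0434 km
8: √((0.0129·111.32)² + (-0.0067·102.46)²) = √(2.062176 + 0.471258) = 1.5917 km
Minimum: 3 at 1.0291 km.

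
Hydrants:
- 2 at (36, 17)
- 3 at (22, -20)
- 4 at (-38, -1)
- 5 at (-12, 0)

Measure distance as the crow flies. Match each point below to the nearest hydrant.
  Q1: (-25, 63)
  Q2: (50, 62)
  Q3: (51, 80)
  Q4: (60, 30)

Q1→5; Q2→2; Q3→2; Q4→2

Q1 at (-25, 63):
  2: 76.4
  3: 95.4
  4: 65.3
  5: 64.3
  → nearest: 5 (64.3)
Q2 at (50, 62):
  2: 47.1
  3: 86.6
  4: 108.2
  5: 87.7
  → nearest: 2 (47.1)
Q3 at (51, 80):
  2: 64.8
  3: 104.1
  4: 120.3
  5: 101.8
  → nearest: 2 (64.8)
Q4 at (60, 30):
  2: 27.3
  3: 62.8
  4: 102.8
  5: 78.0
  → nearest: 2 (27.3)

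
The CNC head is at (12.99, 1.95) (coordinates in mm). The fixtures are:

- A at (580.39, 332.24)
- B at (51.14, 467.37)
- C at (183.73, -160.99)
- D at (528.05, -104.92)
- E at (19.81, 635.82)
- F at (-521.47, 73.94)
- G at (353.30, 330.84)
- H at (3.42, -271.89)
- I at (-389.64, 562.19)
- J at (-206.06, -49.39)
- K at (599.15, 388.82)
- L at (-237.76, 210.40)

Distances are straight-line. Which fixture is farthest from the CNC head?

Distances from (12.99, 1.95):
A: 656.53 mm
B: 466.98 mm
C: 236.01 mm
D: 526.03 mm
E: 633.91 mm
F: 539.29 mm
G: 473.26 mm
H: 274.01 mm
I: 689.91 mm
J: 224.99 mm
K: 702.32 mm
L: 326.08 mm
Maximum: K at 702.32 mm.

K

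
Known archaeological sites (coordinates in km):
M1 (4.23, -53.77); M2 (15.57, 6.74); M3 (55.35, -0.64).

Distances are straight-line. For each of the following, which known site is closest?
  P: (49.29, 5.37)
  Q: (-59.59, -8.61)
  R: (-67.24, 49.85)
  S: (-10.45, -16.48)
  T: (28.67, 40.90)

P→M3; Q→M2; R→M2; S→M2; T→M2

P at (49.29, 5.37):
  M1: 74.35 km
  M2: 33.75 km
  M3: 8.53 km
  → nearest: M3 (8.53 km)
Q at (-59.59, -8.61):
  M1: 78.18 km
  M2: 76.71 km
  M3: 115.22 km
  → nearest: M2 (76.71 km)
R at (-67.24, 49.85):
  M1: 125.88 km
  M2: 93.36 km
  M3: 132.58 km
  → nearest: M2 (93.36 km)
S at (-10.45, -16.48):
  M1: 40.08 km
  M2: 34.87 km
  M3: 67.68 km
  → nearest: M2 (34.87 km)
T at (28.67, 40.90):
  M1: 97.77 km
  M2: 36.59 km
  M3: 49.37 km
  → nearest: M2 (36.59 km)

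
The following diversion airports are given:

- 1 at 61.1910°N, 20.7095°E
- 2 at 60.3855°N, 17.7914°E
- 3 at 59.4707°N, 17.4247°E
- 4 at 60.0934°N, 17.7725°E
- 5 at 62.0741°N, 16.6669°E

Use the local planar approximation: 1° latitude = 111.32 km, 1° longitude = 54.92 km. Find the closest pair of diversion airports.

Pairwise distances:
2–4: 32.5331 km
3–4: 71.9025 km
2–3: 103.8078 km
1–2: 183.6418 km
2–5: 197.8600 km
1–4: 202.3532 km
4–5: 228.6993 km
1–5: 242.8104 km
1–3: 263.0937 km
3–5: 292.7836 km
Closest pair: 2–4 at 32.5331 km.

2 and 4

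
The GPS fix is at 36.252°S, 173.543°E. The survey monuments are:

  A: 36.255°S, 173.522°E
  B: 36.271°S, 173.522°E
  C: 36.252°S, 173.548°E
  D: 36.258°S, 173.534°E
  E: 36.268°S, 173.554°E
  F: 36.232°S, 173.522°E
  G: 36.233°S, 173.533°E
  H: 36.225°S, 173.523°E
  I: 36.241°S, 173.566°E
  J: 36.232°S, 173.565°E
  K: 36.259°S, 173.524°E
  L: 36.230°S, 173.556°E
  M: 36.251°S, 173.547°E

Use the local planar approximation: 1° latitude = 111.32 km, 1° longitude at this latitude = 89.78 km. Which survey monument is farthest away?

Distances from 36.252°S, 173.543°E:
A: √((-0.003·111.32)² + (-0.021·89.78)²) = √(0.11153 + 3.55466) = 1.915 km
B: √((-0.019·111.32)² + (-0.021·89.78)²) = √(4.47356 + 3.55466) = 2.833 km
C: √((0.000·111.32)² + (0.005·89.78)²) = √(0.00000 + 0.20151) = 0.449 km
D: √((-0.006·111.32)² + (-0.009·89.78)²) = √(0.44612 + 0.65290) = 1.048 km
E: √((-0.016·111.32)² + (0.011·89.78)²) = √(3.17239 + 0.97531) = 2.037 km
F: √((0.020·111.32)² + (-0.021·89.78)²) = √(4.95686 + 3.55466) = 2.917 km
G: √((0.019·111.32)² + (-0.010·89.78)²) = √(4.47356 + 0.80604) = 2.298 km
H: √((0.027·111.32)² + (-0.020·89.78)²) = √(9.03387 + 3.22418) = 3.501 km
I: √((0.011·111.32)² + (0.023·89.78)²) = √(1.49945 + 4.26398) = 2.401 km
J: √((0.020·111.32)² + (0.022·89.78)²) = √(4.95686 + 3.90126) = 2.976 km
K: √((-0.007·111.32)² + (-0.019·89.78)²) = √(0.60721 + 2.90982) = 1.875 km
L: √((0.022·111.32)² + (0.013·89.78)²) = √(5.99780 + 1.36222) = 2.713 km
M: √((0.001·111.32)² + (0.004·89.78)²) = √(0.01239 + 0.12897) = 0.376 km
Maximum: H at 3.501 km.

H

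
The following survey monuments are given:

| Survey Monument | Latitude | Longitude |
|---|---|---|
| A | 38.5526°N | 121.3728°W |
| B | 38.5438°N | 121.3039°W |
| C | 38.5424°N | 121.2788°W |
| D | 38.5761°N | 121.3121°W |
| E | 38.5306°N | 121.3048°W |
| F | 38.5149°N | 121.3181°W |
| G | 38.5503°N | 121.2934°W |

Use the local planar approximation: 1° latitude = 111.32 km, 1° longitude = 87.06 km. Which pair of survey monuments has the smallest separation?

Pairwise distances:
B–G: 1.1658 km
B–E: 1.4715 km
C–G: 1.5456 km
E–F: 2.0965 km
B–C: 2.1908 km
E–G: 2.4071 km
C–E: 2.6171 km
D–G: 3.3014 km
B–F: 3.4465 km
B–D: 3.6658 km
F–G: 4.4893 km
C–F: 4.5911 km
C–D: 4.7411 km
D–E: 5.1048 km
A–D: 5.8966 km
A–B: 6.0779 km
A–F: 6.3475 km
A–E: 6.4066 km
D–F: 6.8328 km
A–G: 6.9173 km
A–C: 8.2620 km
Closest pair: B–G at 1.1658 km.

B and G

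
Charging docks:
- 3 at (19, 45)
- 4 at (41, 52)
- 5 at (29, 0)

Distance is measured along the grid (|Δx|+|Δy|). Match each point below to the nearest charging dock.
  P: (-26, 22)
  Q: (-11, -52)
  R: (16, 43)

P at (-26, 22):
  3: 68
  4: 97
  5: 77
  → nearest: 3 (68)
Q at (-11, -52):
  3: 127
  4: 156
  5: 92
  → nearest: 5 (92)
R at (16, 43):
  3: 5
  4: 34
  5: 56
  → nearest: 3 (5)

P→3; Q→5; R→3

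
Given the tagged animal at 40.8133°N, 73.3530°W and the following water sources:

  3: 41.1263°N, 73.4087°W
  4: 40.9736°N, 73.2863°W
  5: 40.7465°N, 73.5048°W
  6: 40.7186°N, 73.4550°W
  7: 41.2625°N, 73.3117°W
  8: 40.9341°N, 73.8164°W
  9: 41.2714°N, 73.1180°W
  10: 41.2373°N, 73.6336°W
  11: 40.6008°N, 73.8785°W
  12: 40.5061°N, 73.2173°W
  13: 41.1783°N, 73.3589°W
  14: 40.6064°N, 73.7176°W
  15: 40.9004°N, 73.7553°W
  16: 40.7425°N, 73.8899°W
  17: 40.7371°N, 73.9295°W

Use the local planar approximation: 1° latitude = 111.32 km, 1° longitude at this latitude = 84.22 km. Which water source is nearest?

Distances from 40.8133°N, 73.3530°W:
3: √((0.3130·111.32)² + (-0.0557·84.22)²) = √(1214.045799 + 22.005988) = 35.1575 km
4: √((0.1603·111.32)² + (0.0667·84.22)²) = √(318.429606 + 31.556014) = 18.7079 km
5: √((-0.0668·111.32)² + (-0.1518·84.22)²) = √(55.296714 + 163.445895) = 14.7899 km
6: √((-0.0947·111.32)² + (-0.1020·84.22)²) = √(111.133848 + 73.795659) = 13.5989 km
7: √((0.4492·111.32)² + (0.0413·84.22)²) = √(2500.494424 + 12.098473) = 50.1258 km
8: √((0.1208·111.32)² + (-0.4634·84.22)²) = √(180.834073 + 1523.149503) = 41.2793 km
9: √((0.4581·111.32)² + (0.2350·84.22)²) = √(2600.560603 + 391.711389) = 54.7017 km
10: √((0.4240·111.32)² + (-0.2806·84.22)²) = √(2227.809792 + 558.477663) = 52.7853 km
11: √((-0.2125·111.32)² + (-0.5255·84.22)²) = √(559.582680 + 1958.736043) = 50.1829 km
12: √((-0.3072·111.32)² + (0.1357·84.22)²) = √(1169.469280 + 130.614132) = 36.0567 km
13: √((0.3650·111.32)² + (-0.0059·84.22)²) = √(1650.943171 + 0.246908) = 40.6348 km
14: √((-0.2069·111.32)² + (-0.3646·84.22)²) = √(530.477999 + 942.896021) = 38.3846 km
15: √((0.0871·111.32)² + (-0.4023·84.22)²) = √(94.011873 + 1147.970001) = 35.2418 km
16: √((-0.0708·111.32)² + (-0.5369·84.22)²) = √(62.117349 + 2044.642021) = 45.8994 km
17: √((-0.0762·111.32)² + (-0.5765·84.22)²) = √(71.954231 + 2357.377301) = 49.2882 km
Minimum: 6 at 13.5989 km.

6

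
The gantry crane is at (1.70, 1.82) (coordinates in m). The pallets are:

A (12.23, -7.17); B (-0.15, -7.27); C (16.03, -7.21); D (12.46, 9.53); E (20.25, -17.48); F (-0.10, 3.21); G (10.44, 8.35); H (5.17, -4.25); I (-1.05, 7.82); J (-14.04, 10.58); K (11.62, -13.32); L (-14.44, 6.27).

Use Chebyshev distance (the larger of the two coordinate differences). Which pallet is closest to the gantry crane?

F

Distances from (1.70, 1.82):
A: 10.53 m
B: 9.09 m
C: 14.33 m
D: 10.76 m
E: 19.30 m
F: 1.80 m
G: 8.74 m
H: 6.07 m
I: 6.00 m
J: 15.74 m
K: 15.14 m
L: 16.14 m
Minimum: F at 1.80 m.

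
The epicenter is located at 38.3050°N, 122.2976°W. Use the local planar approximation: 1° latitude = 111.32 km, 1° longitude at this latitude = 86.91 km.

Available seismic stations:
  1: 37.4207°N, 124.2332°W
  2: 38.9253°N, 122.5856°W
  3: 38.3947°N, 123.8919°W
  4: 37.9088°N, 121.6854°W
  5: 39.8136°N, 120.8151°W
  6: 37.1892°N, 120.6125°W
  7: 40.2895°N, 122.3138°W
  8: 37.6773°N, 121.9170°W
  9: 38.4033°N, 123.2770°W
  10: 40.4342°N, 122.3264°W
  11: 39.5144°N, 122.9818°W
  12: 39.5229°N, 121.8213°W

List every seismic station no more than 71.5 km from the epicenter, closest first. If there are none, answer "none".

4

Distances from 38.3050°N, 122.2976°W:
1: 194.9089 km
2: 73.4483 km
3: 138.9199 km
4: 69.1098 km
5: 211.6690 km
6: 192.0326 km
7: 220.9190 km
8: 77.3094 km
9: 85.8202 km
10: 237.0358 km
11: 147.1778 km
12: 141.7554 km
Threshold 71.5 km: 4 (69.1098 km) is within range.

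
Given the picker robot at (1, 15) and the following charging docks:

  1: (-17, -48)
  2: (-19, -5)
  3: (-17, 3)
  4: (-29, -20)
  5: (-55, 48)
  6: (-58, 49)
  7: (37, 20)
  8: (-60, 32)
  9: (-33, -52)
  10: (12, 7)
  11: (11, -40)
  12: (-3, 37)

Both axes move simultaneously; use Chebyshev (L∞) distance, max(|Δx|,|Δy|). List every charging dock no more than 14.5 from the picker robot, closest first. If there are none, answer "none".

Distances from (1, 15):
1: 63
2: 20
3: 18
4: 35
5: 56
6: 59
7: 36
8: 61
9: 67
10: 11
11: 55
12: 22
Threshold 14.5: 10 (11) is within range.

10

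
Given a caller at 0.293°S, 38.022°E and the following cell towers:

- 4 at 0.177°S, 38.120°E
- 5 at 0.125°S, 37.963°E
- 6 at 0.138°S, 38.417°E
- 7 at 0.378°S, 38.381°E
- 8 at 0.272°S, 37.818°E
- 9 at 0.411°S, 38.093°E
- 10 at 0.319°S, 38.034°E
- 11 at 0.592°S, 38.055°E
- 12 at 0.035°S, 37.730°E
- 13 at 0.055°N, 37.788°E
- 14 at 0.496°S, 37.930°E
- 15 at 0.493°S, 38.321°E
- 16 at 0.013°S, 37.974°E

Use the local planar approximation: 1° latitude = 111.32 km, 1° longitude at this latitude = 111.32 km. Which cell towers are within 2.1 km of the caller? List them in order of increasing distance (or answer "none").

none

Distances from 0.293°S, 38.022°E:
4: 16.905 km
5: 19.822 km
6: 47.236 km
7: 41.069 km
8: 22.829 km
9: 15.330 km
10: 3.188 km
11: 33.487 km
12: 43.376 km
13: 46.683 km
14: 24.810 km
15: 40.044 km
16: 31.624 km
Threshold 2.1 km: none within range.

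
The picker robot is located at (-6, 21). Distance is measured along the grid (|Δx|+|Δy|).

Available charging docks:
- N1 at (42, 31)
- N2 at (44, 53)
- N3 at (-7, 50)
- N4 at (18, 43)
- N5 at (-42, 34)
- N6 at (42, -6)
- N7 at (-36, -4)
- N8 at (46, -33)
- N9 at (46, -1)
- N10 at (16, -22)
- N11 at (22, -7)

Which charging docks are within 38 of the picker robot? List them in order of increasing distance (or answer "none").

N3

Distances from (-6, 21):
N1: |48| + |10| = 48 + 10 = 58
N2: |50| + |32| = 50 + 32 = 82
N3: |-1| + |29| = 1 + 29 = 30
N4: |24| + |22| = 24 + 22 = 46
N5: |-36| + |13| = 36 + 13 = 49
N6: |48| + |-27| = 48 + 27 = 75
N7: |-30| + |-25| = 30 + 25 = 55
N8: |52| + |-54| = 52 + 54 = 106
N9: |52| + |-22| = 52 + 22 = 74
N10: |22| + |-43| = 22 + 43 = 65
N11: |28| + |-28| = 28 + 28 = 56
Threshold 38: N3 (30) is within range.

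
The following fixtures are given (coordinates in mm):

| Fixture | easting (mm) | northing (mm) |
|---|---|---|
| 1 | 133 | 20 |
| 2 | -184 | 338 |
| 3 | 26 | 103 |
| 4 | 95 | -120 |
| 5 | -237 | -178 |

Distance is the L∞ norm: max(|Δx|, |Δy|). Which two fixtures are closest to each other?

Pairwise distances:
1–2: 318 mm
1–3: 107 mm
1–4: 140 mm
1–5: 370 mm
2–3: 235 mm
2–4: 458 mm
2–5: 516 mm
3–4: 223 mm
3–5: 281 mm
4–5: 332 mm
Closest pair: 1–3 at 107 mm.

1 and 3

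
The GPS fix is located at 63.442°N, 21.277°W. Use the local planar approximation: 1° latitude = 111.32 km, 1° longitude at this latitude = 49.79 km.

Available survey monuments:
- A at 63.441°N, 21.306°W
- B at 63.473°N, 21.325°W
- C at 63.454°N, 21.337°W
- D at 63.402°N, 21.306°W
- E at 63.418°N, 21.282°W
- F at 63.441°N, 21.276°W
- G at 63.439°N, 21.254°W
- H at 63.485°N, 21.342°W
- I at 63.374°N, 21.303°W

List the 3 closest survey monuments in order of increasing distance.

Distances from 63.442°N, 21.277°W:
A: √((-0.001·111.32)² + (-0.029·49.79)²) = √(0.01239 + 2.08488) = 1.448 km
B: √((0.031·111.32)² + (-0.048·49.79)²) = √(11.90885 + 5.71172) = 4.198 km
C: √((0.012·111.32)² + (-0.060·49.79)²) = √(1.78447 + 8.92456) = 3.272 km
D: √((-0.040·111.32)² + (-0.029·49.79)²) = √(19.82743 + 2.08488) = 4.681 km
E: √((-0.024·111.32)² + (-0.005·49.79)²) = √(7.13787 + 0.06198) = 2.683 km
F: √((-0.001·111.32)² + (0.001·49.79)²) = √(0.01239 + 0.00248) = 0.122 km
G: √((-0.003·111.32)² + (0.023·49.79)²) = √(0.11153 + 1.31141) = 1.193 km
H: √((0.043·111.32)² + (-0.065·49.79)²) = √(22.91307 + 10.47396) = 5.778 km
I: √((-0.068·111.32)² + (-0.026·49.79)²) = √(57.30127 + 1.67583) = 7.680 km
Sorted: F (0.122 km) < G (1.193 km) < A (1.448 km) < E (2.683 km) < C (3.272 km) < …

F, G, A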